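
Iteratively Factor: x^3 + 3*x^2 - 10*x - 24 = (x - 3)*(x^2 + 6*x + 8) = (x - 3)*(x + 2)*(x + 4)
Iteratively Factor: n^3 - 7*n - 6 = (n + 2)*(n^2 - 2*n - 3) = (n - 3)*(n + 2)*(n + 1)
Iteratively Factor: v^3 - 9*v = (v - 3)*(v^2 + 3*v) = v*(v - 3)*(v + 3)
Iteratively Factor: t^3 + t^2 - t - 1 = (t + 1)*(t^2 - 1) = (t - 1)*(t + 1)*(t + 1)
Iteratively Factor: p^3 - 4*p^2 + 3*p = (p)*(p^2 - 4*p + 3) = p*(p - 1)*(p - 3)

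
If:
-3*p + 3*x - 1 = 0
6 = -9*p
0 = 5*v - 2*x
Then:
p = -2/3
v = -2/15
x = -1/3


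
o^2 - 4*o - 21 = (o - 7)*(o + 3)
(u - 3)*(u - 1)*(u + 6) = u^3 + 2*u^2 - 21*u + 18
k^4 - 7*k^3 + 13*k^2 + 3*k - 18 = (k - 3)^2*(k - 2)*(k + 1)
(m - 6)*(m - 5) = m^2 - 11*m + 30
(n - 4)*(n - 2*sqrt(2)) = n^2 - 4*n - 2*sqrt(2)*n + 8*sqrt(2)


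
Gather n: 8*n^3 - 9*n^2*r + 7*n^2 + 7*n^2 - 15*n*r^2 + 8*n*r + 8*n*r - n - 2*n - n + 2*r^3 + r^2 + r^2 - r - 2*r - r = 8*n^3 + n^2*(14 - 9*r) + n*(-15*r^2 + 16*r - 4) + 2*r^3 + 2*r^2 - 4*r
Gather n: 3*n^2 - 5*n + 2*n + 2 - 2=3*n^2 - 3*n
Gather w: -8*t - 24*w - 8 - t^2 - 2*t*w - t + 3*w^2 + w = -t^2 - 9*t + 3*w^2 + w*(-2*t - 23) - 8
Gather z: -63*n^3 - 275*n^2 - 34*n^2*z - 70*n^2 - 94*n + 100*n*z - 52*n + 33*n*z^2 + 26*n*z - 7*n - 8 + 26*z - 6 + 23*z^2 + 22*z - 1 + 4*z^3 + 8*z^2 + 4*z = -63*n^3 - 345*n^2 - 153*n + 4*z^3 + z^2*(33*n + 31) + z*(-34*n^2 + 126*n + 52) - 15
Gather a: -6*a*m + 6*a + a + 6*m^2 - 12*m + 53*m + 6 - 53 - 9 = a*(7 - 6*m) + 6*m^2 + 41*m - 56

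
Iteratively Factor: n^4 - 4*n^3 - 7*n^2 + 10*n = (n + 2)*(n^3 - 6*n^2 + 5*n) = (n - 1)*(n + 2)*(n^2 - 5*n) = n*(n - 1)*(n + 2)*(n - 5)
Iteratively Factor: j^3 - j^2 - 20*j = (j)*(j^2 - j - 20) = j*(j + 4)*(j - 5)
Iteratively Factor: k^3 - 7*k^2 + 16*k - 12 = (k - 2)*(k^2 - 5*k + 6) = (k - 2)^2*(k - 3)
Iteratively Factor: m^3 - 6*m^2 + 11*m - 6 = (m - 3)*(m^2 - 3*m + 2) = (m - 3)*(m - 2)*(m - 1)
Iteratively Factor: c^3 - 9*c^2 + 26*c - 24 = (c - 4)*(c^2 - 5*c + 6) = (c - 4)*(c - 2)*(c - 3)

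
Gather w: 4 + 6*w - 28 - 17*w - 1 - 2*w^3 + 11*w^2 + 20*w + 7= -2*w^3 + 11*w^2 + 9*w - 18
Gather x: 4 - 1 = 3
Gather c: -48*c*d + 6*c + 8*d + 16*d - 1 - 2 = c*(6 - 48*d) + 24*d - 3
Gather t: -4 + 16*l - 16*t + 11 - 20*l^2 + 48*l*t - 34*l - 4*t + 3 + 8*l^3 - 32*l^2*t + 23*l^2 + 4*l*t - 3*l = 8*l^3 + 3*l^2 - 21*l + t*(-32*l^2 + 52*l - 20) + 10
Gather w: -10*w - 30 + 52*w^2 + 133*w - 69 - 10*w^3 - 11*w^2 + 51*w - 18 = -10*w^3 + 41*w^2 + 174*w - 117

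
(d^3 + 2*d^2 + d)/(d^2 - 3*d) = (d^2 + 2*d + 1)/(d - 3)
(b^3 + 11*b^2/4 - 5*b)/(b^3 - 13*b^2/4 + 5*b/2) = (b + 4)/(b - 2)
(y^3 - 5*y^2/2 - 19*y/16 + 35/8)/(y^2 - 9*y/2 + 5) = (16*y^2 - 8*y - 35)/(8*(2*y - 5))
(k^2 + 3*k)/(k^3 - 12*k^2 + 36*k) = (k + 3)/(k^2 - 12*k + 36)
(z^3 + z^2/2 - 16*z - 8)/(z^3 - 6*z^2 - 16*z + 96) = (z + 1/2)/(z - 6)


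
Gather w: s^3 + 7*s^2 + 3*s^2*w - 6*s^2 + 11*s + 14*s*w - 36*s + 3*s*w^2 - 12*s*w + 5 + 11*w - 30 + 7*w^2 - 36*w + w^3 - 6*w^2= s^3 + s^2 - 25*s + w^3 + w^2*(3*s + 1) + w*(3*s^2 + 2*s - 25) - 25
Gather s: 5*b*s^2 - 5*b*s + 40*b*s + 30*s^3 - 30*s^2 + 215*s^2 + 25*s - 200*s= 30*s^3 + s^2*(5*b + 185) + s*(35*b - 175)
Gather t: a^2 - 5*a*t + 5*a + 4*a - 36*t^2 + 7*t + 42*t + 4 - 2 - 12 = a^2 + 9*a - 36*t^2 + t*(49 - 5*a) - 10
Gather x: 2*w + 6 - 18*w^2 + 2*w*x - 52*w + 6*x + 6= -18*w^2 - 50*w + x*(2*w + 6) + 12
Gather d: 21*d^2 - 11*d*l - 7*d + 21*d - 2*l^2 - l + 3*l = 21*d^2 + d*(14 - 11*l) - 2*l^2 + 2*l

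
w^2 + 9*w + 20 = (w + 4)*(w + 5)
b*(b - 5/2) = b^2 - 5*b/2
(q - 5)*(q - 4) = q^2 - 9*q + 20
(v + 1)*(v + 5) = v^2 + 6*v + 5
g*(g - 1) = g^2 - g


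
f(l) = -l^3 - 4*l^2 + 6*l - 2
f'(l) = -3*l^2 - 8*l + 6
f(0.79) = -0.25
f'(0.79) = -2.19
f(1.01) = -1.05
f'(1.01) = -5.14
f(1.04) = -1.21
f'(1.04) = -5.56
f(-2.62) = -27.19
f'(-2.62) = 6.37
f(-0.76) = -8.43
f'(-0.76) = 10.35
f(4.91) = -187.34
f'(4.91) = -105.60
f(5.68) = -280.22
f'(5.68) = -136.23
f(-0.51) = -5.97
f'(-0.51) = 9.30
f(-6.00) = 34.00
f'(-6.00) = -54.00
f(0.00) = -2.00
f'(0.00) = 6.00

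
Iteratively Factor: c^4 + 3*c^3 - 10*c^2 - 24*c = (c + 2)*(c^3 + c^2 - 12*c) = (c - 3)*(c + 2)*(c^2 + 4*c) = c*(c - 3)*(c + 2)*(c + 4)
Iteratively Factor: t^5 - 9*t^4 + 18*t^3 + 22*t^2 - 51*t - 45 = (t + 1)*(t^4 - 10*t^3 + 28*t^2 - 6*t - 45) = (t - 3)*(t + 1)*(t^3 - 7*t^2 + 7*t + 15) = (t - 3)*(t + 1)^2*(t^2 - 8*t + 15) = (t - 3)^2*(t + 1)^2*(t - 5)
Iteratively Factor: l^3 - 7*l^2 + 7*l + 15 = (l + 1)*(l^2 - 8*l + 15) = (l - 5)*(l + 1)*(l - 3)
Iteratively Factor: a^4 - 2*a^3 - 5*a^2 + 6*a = (a - 3)*(a^3 + a^2 - 2*a) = (a - 3)*(a + 2)*(a^2 - a) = (a - 3)*(a - 1)*(a + 2)*(a)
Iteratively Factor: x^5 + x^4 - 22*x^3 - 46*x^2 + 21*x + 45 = (x + 3)*(x^4 - 2*x^3 - 16*x^2 + 2*x + 15) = (x + 3)^2*(x^3 - 5*x^2 - x + 5) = (x - 1)*(x + 3)^2*(x^2 - 4*x - 5) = (x - 5)*(x - 1)*(x + 3)^2*(x + 1)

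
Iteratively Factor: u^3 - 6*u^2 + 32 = (u - 4)*(u^2 - 2*u - 8) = (u - 4)^2*(u + 2)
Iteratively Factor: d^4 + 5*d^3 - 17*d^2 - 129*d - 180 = (d - 5)*(d^3 + 10*d^2 + 33*d + 36) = (d - 5)*(d + 3)*(d^2 + 7*d + 12) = (d - 5)*(d + 3)^2*(d + 4)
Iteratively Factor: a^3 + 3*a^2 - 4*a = (a + 4)*(a^2 - a) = a*(a + 4)*(a - 1)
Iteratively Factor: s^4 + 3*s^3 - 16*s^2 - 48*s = (s - 4)*(s^3 + 7*s^2 + 12*s) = (s - 4)*(s + 3)*(s^2 + 4*s) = s*(s - 4)*(s + 3)*(s + 4)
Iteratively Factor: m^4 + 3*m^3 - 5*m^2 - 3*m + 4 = (m + 1)*(m^3 + 2*m^2 - 7*m + 4) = (m + 1)*(m + 4)*(m^2 - 2*m + 1) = (m - 1)*(m + 1)*(m + 4)*(m - 1)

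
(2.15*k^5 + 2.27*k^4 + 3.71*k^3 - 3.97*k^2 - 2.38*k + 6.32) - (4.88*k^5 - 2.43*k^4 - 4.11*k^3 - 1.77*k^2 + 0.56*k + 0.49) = -2.73*k^5 + 4.7*k^4 + 7.82*k^3 - 2.2*k^2 - 2.94*k + 5.83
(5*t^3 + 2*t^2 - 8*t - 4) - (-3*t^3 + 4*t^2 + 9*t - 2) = 8*t^3 - 2*t^2 - 17*t - 2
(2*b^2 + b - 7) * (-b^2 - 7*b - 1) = -2*b^4 - 15*b^3 - 2*b^2 + 48*b + 7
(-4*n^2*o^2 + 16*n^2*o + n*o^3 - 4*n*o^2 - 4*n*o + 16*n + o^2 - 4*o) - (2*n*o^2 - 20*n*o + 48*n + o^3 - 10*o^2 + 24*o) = -4*n^2*o^2 + 16*n^2*o + n*o^3 - 6*n*o^2 + 16*n*o - 32*n - o^3 + 11*o^2 - 28*o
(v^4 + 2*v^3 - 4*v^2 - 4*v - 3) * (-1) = -v^4 - 2*v^3 + 4*v^2 + 4*v + 3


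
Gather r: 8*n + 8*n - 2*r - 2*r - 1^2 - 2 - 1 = 16*n - 4*r - 4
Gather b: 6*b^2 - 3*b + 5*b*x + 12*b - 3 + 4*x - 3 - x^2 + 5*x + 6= 6*b^2 + b*(5*x + 9) - x^2 + 9*x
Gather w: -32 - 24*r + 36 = 4 - 24*r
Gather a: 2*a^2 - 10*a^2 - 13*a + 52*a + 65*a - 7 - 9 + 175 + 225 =-8*a^2 + 104*a + 384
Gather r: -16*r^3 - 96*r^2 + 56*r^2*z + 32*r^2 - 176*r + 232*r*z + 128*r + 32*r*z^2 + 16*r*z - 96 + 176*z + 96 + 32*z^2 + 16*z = -16*r^3 + r^2*(56*z - 64) + r*(32*z^2 + 248*z - 48) + 32*z^2 + 192*z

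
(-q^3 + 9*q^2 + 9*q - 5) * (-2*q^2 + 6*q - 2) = 2*q^5 - 24*q^4 + 38*q^3 + 46*q^2 - 48*q + 10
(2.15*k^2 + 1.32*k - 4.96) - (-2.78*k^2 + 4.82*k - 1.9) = 4.93*k^2 - 3.5*k - 3.06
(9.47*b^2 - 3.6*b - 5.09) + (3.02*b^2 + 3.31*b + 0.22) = 12.49*b^2 - 0.29*b - 4.87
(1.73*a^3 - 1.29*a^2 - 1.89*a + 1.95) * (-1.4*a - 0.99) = -2.422*a^4 + 0.0932999999999999*a^3 + 3.9231*a^2 - 0.8589*a - 1.9305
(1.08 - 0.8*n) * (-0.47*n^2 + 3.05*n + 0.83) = 0.376*n^3 - 2.9476*n^2 + 2.63*n + 0.8964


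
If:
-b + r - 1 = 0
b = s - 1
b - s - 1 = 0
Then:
No Solution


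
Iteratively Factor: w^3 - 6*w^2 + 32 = (w - 4)*(w^2 - 2*w - 8) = (w - 4)^2*(w + 2)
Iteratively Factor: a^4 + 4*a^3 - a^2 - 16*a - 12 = (a + 3)*(a^3 + a^2 - 4*a - 4) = (a + 2)*(a + 3)*(a^2 - a - 2) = (a - 2)*(a + 2)*(a + 3)*(a + 1)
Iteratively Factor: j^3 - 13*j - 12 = (j + 3)*(j^2 - 3*j - 4) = (j - 4)*(j + 3)*(j + 1)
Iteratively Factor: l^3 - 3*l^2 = (l)*(l^2 - 3*l) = l^2*(l - 3)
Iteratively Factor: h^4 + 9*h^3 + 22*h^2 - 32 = (h + 4)*(h^3 + 5*h^2 + 2*h - 8) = (h - 1)*(h + 4)*(h^2 + 6*h + 8) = (h - 1)*(h + 2)*(h + 4)*(h + 4)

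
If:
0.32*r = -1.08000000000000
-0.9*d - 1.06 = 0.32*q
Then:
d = -0.355555555555556*q - 1.17777777777778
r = -3.38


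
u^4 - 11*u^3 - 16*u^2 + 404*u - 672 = (u - 8)*(u - 7)*(u - 2)*(u + 6)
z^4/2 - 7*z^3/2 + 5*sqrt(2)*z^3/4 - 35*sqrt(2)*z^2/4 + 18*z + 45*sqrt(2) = (z/2 + 1)*(z - 6)*(z - 3)*(z + 5*sqrt(2)/2)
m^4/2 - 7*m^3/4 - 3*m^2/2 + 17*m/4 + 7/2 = (m/2 + 1/2)*(m - 7/2)*(m - 2)*(m + 1)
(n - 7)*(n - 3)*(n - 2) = n^3 - 12*n^2 + 41*n - 42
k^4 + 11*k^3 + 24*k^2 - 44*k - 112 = (k - 2)*(k + 2)*(k + 4)*(k + 7)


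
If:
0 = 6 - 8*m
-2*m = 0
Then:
No Solution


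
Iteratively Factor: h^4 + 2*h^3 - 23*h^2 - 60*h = (h - 5)*(h^3 + 7*h^2 + 12*h) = h*(h - 5)*(h^2 + 7*h + 12) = h*(h - 5)*(h + 4)*(h + 3)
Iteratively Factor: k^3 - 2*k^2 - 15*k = (k + 3)*(k^2 - 5*k) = k*(k + 3)*(k - 5)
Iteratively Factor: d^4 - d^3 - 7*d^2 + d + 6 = (d + 2)*(d^3 - 3*d^2 - d + 3) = (d - 1)*(d + 2)*(d^2 - 2*d - 3) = (d - 1)*(d + 1)*(d + 2)*(d - 3)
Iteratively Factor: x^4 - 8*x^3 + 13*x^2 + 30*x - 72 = (x - 3)*(x^3 - 5*x^2 - 2*x + 24) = (x - 3)*(x + 2)*(x^2 - 7*x + 12) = (x - 4)*(x - 3)*(x + 2)*(x - 3)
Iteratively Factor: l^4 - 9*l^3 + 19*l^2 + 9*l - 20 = (l - 1)*(l^3 - 8*l^2 + 11*l + 20) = (l - 4)*(l - 1)*(l^2 - 4*l - 5) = (l - 4)*(l - 1)*(l + 1)*(l - 5)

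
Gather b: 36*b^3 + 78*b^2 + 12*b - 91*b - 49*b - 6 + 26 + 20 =36*b^3 + 78*b^2 - 128*b + 40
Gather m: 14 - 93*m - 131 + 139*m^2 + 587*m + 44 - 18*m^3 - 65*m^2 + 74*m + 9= -18*m^3 + 74*m^2 + 568*m - 64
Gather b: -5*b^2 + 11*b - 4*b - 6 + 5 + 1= -5*b^2 + 7*b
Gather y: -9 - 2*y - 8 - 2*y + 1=-4*y - 16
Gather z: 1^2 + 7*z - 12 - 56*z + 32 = 21 - 49*z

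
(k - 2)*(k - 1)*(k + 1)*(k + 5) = k^4 + 3*k^3 - 11*k^2 - 3*k + 10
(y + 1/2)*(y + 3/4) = y^2 + 5*y/4 + 3/8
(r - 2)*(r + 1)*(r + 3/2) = r^3 + r^2/2 - 7*r/2 - 3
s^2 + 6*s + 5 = (s + 1)*(s + 5)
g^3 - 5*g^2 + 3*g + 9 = (g - 3)^2*(g + 1)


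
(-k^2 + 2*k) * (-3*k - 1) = 3*k^3 - 5*k^2 - 2*k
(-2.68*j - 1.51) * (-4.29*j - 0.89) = 11.4972*j^2 + 8.8631*j + 1.3439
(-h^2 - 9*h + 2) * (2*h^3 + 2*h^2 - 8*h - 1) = -2*h^5 - 20*h^4 - 6*h^3 + 77*h^2 - 7*h - 2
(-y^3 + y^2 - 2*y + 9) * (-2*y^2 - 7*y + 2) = 2*y^5 + 5*y^4 - 5*y^3 - 2*y^2 - 67*y + 18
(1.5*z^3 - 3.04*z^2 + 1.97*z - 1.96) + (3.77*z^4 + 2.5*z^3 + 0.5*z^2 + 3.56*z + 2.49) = 3.77*z^4 + 4.0*z^3 - 2.54*z^2 + 5.53*z + 0.53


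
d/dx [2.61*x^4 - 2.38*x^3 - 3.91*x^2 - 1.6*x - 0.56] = 10.44*x^3 - 7.14*x^2 - 7.82*x - 1.6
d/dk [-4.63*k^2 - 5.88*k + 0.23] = -9.26*k - 5.88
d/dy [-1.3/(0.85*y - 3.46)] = 1.105/(0.85*y - 3.46)^2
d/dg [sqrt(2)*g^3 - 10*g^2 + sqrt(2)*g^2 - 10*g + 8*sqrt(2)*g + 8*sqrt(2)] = 3*sqrt(2)*g^2 - 20*g + 2*sqrt(2)*g - 10 + 8*sqrt(2)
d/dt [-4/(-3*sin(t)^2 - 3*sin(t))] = -(8/tan(t) + 4*cos(t)/sin(t)^2)/(3*(sin(t) + 1)^2)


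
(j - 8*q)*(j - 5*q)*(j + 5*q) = j^3 - 8*j^2*q - 25*j*q^2 + 200*q^3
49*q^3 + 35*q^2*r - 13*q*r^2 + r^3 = (-7*q + r)^2*(q + r)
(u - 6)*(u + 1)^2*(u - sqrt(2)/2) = u^4 - 4*u^3 - sqrt(2)*u^3/2 - 11*u^2 + 2*sqrt(2)*u^2 - 6*u + 11*sqrt(2)*u/2 + 3*sqrt(2)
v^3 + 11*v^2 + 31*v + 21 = (v + 1)*(v + 3)*(v + 7)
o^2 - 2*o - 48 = (o - 8)*(o + 6)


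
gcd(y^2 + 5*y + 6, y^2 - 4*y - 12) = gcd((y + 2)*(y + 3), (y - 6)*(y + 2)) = y + 2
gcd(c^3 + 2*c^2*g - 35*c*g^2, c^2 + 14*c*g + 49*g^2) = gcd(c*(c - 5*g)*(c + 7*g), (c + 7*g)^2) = c + 7*g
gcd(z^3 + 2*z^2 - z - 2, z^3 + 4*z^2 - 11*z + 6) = z - 1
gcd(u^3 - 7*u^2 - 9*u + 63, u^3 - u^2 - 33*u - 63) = u^2 - 4*u - 21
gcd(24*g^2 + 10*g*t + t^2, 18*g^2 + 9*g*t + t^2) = 6*g + t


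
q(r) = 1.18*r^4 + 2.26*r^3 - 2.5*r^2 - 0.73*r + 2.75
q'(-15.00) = -14330.23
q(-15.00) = 51561.20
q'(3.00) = 172.73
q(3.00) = 134.66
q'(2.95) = 164.70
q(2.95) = 126.23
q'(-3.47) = -98.95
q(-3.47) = 51.83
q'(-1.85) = 1.84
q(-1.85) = -4.94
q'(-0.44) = 2.38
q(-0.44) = 2.44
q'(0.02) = -0.83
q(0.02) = 2.73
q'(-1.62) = 5.10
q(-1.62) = -4.11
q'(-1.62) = 5.10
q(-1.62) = -4.11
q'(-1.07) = 6.60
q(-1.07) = -0.55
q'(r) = 4.72*r^3 + 6.78*r^2 - 5.0*r - 0.73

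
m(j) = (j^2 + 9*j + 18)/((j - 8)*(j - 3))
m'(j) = (2*j + 9)/((j - 8)*(j - 3)) - (j^2 + 9*j + 18)/((j - 8)*(j - 3)^2) - (j^2 + 9*j + 18)/((j - 8)^2*(j - 3)) = 2*(-10*j^2 + 6*j + 207)/(j^4 - 22*j^3 + 169*j^2 - 528*j + 576)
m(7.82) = -172.35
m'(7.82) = -950.15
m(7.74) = -119.74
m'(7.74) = -455.14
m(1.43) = 3.19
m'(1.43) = 3.67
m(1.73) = 4.59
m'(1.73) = 5.91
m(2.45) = 15.09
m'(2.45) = 34.70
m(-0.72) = 0.37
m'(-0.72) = 0.38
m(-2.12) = 0.07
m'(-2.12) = 0.11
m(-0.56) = 0.44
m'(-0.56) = 0.43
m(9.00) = 30.00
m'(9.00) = -30.50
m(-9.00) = 0.09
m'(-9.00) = -0.03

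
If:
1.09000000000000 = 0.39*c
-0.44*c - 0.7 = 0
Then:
No Solution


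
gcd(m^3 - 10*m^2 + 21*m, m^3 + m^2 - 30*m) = m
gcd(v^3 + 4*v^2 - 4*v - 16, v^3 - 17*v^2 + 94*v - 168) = 1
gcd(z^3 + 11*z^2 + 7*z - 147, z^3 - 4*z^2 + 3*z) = z - 3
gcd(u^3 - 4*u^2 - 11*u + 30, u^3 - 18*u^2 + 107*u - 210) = u - 5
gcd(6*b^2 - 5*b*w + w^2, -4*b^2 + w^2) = -2*b + w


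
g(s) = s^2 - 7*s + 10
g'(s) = 2*s - 7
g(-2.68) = 35.94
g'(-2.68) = -12.36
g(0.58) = 6.28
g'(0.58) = -5.84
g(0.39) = 7.42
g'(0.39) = -6.22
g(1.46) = 1.91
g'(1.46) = -4.08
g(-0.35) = 12.57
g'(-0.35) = -7.70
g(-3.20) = 42.64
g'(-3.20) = -13.40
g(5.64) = 2.33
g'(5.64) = 4.28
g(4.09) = -1.90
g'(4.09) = 1.18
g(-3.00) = 40.00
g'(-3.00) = -13.00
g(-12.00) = 238.00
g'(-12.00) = -31.00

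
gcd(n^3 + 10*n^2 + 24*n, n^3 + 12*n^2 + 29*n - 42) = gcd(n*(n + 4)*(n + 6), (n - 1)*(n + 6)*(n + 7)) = n + 6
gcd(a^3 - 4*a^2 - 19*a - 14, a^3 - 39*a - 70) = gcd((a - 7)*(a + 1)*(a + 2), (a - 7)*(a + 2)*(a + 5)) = a^2 - 5*a - 14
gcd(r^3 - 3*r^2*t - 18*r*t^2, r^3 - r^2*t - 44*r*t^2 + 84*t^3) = r - 6*t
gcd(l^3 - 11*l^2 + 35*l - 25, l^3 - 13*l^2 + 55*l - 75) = l^2 - 10*l + 25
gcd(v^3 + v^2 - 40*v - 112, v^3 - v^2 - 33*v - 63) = v - 7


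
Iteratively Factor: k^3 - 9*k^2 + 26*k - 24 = (k - 4)*(k^2 - 5*k + 6) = (k - 4)*(k - 3)*(k - 2)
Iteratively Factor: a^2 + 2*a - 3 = (a + 3)*(a - 1)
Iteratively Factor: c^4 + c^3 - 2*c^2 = (c)*(c^3 + c^2 - 2*c) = c^2*(c^2 + c - 2) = c^2*(c - 1)*(c + 2)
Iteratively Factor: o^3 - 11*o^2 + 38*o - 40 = (o - 5)*(o^2 - 6*o + 8) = (o - 5)*(o - 4)*(o - 2)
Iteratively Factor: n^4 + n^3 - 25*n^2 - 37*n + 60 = (n - 5)*(n^3 + 6*n^2 + 5*n - 12) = (n - 5)*(n + 4)*(n^2 + 2*n - 3) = (n - 5)*(n + 3)*(n + 4)*(n - 1)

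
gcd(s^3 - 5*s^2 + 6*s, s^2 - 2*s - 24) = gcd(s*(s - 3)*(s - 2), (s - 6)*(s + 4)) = 1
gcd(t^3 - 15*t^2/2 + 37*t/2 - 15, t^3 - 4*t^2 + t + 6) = t^2 - 5*t + 6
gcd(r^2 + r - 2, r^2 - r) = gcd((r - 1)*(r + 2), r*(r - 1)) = r - 1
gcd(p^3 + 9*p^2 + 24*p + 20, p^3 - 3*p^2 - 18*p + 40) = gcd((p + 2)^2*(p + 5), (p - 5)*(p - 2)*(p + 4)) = 1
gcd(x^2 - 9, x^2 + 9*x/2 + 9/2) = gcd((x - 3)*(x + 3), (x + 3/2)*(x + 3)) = x + 3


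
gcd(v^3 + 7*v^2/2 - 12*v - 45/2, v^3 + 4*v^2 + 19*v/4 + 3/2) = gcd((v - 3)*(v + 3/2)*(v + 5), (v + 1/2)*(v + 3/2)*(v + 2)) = v + 3/2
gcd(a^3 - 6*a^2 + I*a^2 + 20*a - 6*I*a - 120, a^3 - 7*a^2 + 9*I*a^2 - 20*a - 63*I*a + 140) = a + 5*I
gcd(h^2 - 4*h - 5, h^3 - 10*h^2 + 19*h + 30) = h^2 - 4*h - 5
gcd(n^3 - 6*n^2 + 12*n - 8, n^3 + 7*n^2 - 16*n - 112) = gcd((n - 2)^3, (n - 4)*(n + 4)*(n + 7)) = 1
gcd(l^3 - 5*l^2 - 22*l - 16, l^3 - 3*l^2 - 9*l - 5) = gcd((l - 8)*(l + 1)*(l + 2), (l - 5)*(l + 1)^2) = l + 1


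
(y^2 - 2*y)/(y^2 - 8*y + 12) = y/(y - 6)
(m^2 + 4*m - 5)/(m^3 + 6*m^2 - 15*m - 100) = (m - 1)/(m^2 + m - 20)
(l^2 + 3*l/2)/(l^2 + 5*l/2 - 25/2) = l*(2*l + 3)/(2*l^2 + 5*l - 25)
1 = 1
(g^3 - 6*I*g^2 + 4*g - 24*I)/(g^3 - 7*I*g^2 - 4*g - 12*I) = (g + 2*I)/(g + I)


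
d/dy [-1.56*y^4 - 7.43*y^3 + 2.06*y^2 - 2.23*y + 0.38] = -6.24*y^3 - 22.29*y^2 + 4.12*y - 2.23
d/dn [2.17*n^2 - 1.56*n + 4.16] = 4.34*n - 1.56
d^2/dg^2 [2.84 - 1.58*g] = 0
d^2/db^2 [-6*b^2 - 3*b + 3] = -12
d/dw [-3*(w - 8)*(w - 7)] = 45 - 6*w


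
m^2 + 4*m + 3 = (m + 1)*(m + 3)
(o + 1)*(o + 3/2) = o^2 + 5*o/2 + 3/2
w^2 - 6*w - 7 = (w - 7)*(w + 1)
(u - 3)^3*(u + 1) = u^4 - 8*u^3 + 18*u^2 - 27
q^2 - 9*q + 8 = (q - 8)*(q - 1)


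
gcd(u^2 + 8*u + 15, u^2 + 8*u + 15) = u^2 + 8*u + 15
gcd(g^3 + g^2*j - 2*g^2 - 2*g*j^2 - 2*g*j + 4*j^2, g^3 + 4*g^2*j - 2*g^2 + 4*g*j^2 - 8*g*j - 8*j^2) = g^2 + 2*g*j - 2*g - 4*j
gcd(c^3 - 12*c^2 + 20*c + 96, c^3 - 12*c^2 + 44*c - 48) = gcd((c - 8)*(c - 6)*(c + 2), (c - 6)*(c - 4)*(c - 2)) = c - 6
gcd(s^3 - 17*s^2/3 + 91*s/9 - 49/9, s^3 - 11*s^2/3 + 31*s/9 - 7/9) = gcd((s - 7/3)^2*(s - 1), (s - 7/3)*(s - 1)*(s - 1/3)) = s^2 - 10*s/3 + 7/3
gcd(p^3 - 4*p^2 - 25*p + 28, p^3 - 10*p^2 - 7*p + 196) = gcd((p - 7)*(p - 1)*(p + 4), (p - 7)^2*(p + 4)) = p^2 - 3*p - 28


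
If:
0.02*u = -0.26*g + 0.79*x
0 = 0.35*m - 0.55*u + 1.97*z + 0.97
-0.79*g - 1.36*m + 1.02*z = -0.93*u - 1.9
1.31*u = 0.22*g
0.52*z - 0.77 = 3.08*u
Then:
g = -2.42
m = 1.83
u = -0.41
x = -0.81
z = -0.93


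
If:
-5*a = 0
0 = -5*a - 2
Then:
No Solution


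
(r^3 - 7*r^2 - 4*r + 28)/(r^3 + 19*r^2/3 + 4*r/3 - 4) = 3*(r^3 - 7*r^2 - 4*r + 28)/(3*r^3 + 19*r^2 + 4*r - 12)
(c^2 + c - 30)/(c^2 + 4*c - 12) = (c - 5)/(c - 2)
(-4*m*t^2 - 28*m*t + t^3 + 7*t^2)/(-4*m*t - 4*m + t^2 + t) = t*(t + 7)/(t + 1)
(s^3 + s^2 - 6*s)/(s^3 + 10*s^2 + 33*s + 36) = s*(s - 2)/(s^2 + 7*s + 12)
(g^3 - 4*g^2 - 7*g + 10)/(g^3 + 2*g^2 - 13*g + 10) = (g^2 - 3*g - 10)/(g^2 + 3*g - 10)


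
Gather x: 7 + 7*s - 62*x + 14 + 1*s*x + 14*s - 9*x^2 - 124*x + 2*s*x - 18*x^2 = 21*s - 27*x^2 + x*(3*s - 186) + 21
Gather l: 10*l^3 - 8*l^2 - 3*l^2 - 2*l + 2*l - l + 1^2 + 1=10*l^3 - 11*l^2 - l + 2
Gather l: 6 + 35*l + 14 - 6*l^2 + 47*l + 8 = -6*l^2 + 82*l + 28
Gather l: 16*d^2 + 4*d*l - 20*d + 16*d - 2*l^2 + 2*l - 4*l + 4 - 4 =16*d^2 - 4*d - 2*l^2 + l*(4*d - 2)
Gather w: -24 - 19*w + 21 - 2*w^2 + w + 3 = -2*w^2 - 18*w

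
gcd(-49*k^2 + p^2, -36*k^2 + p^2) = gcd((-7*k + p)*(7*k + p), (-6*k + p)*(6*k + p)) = 1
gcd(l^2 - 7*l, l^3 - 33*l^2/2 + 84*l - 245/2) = l - 7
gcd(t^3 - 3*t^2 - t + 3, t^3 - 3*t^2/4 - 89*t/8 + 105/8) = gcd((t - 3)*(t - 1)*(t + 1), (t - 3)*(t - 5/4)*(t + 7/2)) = t - 3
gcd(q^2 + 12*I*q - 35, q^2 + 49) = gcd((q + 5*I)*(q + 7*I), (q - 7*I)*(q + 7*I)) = q + 7*I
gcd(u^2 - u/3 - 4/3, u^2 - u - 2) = u + 1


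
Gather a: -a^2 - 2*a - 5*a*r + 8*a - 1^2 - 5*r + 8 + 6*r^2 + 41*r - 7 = -a^2 + a*(6 - 5*r) + 6*r^2 + 36*r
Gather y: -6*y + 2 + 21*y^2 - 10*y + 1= 21*y^2 - 16*y + 3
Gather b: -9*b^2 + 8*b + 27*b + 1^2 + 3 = -9*b^2 + 35*b + 4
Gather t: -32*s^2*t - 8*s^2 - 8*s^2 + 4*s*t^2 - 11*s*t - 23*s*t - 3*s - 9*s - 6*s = -16*s^2 + 4*s*t^2 - 18*s + t*(-32*s^2 - 34*s)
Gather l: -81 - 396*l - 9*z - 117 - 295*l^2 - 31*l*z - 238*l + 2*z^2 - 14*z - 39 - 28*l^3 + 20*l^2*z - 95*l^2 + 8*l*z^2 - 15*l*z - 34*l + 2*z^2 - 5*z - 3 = -28*l^3 + l^2*(20*z - 390) + l*(8*z^2 - 46*z - 668) + 4*z^2 - 28*z - 240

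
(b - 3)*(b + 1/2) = b^2 - 5*b/2 - 3/2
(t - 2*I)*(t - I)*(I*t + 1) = I*t^3 + 4*t^2 - 5*I*t - 2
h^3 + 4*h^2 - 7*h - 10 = (h - 2)*(h + 1)*(h + 5)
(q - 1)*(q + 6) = q^2 + 5*q - 6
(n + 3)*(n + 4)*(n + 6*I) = n^3 + 7*n^2 + 6*I*n^2 + 12*n + 42*I*n + 72*I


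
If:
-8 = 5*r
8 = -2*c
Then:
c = -4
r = -8/5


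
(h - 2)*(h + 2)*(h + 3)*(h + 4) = h^4 + 7*h^3 + 8*h^2 - 28*h - 48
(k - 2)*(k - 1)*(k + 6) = k^3 + 3*k^2 - 16*k + 12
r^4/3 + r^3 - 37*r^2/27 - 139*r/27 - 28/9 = (r/3 + 1)*(r - 7/3)*(r + 1)*(r + 4/3)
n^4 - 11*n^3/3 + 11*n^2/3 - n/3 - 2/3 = (n - 2)*(n - 1)^2*(n + 1/3)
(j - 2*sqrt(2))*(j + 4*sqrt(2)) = j^2 + 2*sqrt(2)*j - 16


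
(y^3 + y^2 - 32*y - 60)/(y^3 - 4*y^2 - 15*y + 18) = (y^2 + 7*y + 10)/(y^2 + 2*y - 3)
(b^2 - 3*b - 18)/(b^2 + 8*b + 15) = (b - 6)/(b + 5)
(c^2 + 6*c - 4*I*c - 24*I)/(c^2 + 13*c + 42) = (c - 4*I)/(c + 7)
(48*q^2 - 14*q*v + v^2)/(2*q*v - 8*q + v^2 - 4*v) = (48*q^2 - 14*q*v + v^2)/(2*q*v - 8*q + v^2 - 4*v)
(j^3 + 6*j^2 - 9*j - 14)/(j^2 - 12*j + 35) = (j^3 + 6*j^2 - 9*j - 14)/(j^2 - 12*j + 35)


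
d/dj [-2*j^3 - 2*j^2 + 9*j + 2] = -6*j^2 - 4*j + 9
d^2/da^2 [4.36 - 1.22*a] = 0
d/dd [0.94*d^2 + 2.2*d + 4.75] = 1.88*d + 2.2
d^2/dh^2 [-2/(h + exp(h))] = 2*((h + exp(h))*exp(h) - 2*(exp(h) + 1)^2)/(h + exp(h))^3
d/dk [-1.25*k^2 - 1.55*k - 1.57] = -2.5*k - 1.55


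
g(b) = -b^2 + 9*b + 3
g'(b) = 9 - 2*b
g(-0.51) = -1.85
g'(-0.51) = 10.02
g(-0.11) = 2.00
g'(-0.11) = 9.22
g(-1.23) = -9.58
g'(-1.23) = 11.46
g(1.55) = 14.55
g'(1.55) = 5.90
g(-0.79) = -4.73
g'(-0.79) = 10.58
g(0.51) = 7.33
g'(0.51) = 7.98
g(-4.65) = -60.47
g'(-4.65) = 18.30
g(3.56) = 22.37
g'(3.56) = 1.88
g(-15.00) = -357.00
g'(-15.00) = 39.00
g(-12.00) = -249.00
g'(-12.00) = 33.00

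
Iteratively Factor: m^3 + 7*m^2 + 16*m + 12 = (m + 2)*(m^2 + 5*m + 6) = (m + 2)*(m + 3)*(m + 2)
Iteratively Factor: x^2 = (x)*(x)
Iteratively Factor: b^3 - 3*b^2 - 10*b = (b - 5)*(b^2 + 2*b) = b*(b - 5)*(b + 2)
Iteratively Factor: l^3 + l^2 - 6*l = (l)*(l^2 + l - 6) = l*(l + 3)*(l - 2)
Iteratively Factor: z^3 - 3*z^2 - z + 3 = (z - 1)*(z^2 - 2*z - 3) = (z - 3)*(z - 1)*(z + 1)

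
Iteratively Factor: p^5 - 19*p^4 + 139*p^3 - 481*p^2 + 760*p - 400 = (p - 4)*(p^4 - 15*p^3 + 79*p^2 - 165*p + 100) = (p - 5)*(p - 4)*(p^3 - 10*p^2 + 29*p - 20) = (p - 5)^2*(p - 4)*(p^2 - 5*p + 4) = (p - 5)^2*(p - 4)*(p - 1)*(p - 4)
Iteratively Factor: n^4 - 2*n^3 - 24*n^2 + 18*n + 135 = (n - 3)*(n^3 + n^2 - 21*n - 45) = (n - 3)*(n + 3)*(n^2 - 2*n - 15) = (n - 3)*(n + 3)^2*(n - 5)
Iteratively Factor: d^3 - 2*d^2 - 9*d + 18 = (d - 3)*(d^2 + d - 6) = (d - 3)*(d + 3)*(d - 2)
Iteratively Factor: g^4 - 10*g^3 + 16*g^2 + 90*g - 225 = (g - 5)*(g^3 - 5*g^2 - 9*g + 45) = (g - 5)*(g + 3)*(g^2 - 8*g + 15) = (g - 5)^2*(g + 3)*(g - 3)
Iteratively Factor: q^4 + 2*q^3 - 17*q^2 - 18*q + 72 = (q + 4)*(q^3 - 2*q^2 - 9*q + 18) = (q + 3)*(q + 4)*(q^2 - 5*q + 6) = (q - 3)*(q + 3)*(q + 4)*(q - 2)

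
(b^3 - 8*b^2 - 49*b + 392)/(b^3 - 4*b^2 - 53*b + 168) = (b - 7)/(b - 3)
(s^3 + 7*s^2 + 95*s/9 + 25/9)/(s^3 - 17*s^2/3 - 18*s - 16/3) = (3*s^2 + 20*s + 25)/(3*(s^2 - 6*s - 16))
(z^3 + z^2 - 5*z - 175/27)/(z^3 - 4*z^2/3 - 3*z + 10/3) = (9*z^2 - 6*z - 35)/(9*(z^2 - 3*z + 2))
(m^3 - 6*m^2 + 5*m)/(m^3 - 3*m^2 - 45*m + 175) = m*(m - 1)/(m^2 + 2*m - 35)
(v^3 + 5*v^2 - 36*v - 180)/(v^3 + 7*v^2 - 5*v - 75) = (v^2 - 36)/(v^2 + 2*v - 15)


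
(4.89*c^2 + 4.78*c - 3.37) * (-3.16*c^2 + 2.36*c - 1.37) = -15.4524*c^4 - 3.5644*c^3 + 15.2307*c^2 - 14.5018*c + 4.6169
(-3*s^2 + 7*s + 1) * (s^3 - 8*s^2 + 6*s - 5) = -3*s^5 + 31*s^4 - 73*s^3 + 49*s^2 - 29*s - 5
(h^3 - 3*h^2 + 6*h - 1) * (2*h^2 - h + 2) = 2*h^5 - 7*h^4 + 17*h^3 - 14*h^2 + 13*h - 2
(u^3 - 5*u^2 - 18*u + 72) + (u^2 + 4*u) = u^3 - 4*u^2 - 14*u + 72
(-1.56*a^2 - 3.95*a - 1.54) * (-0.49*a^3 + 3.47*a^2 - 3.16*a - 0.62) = 0.7644*a^5 - 3.4777*a^4 - 8.0223*a^3 + 8.1054*a^2 + 7.3154*a + 0.9548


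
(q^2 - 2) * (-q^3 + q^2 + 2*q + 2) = -q^5 + q^4 + 4*q^3 - 4*q - 4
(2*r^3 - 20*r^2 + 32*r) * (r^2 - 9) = 2*r^5 - 20*r^4 + 14*r^3 + 180*r^2 - 288*r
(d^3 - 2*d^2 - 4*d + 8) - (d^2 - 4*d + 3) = d^3 - 3*d^2 + 5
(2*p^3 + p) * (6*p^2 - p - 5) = 12*p^5 - 2*p^4 - 4*p^3 - p^2 - 5*p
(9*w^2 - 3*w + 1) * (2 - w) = -9*w^3 + 21*w^2 - 7*w + 2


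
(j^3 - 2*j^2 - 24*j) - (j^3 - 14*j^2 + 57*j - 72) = 12*j^2 - 81*j + 72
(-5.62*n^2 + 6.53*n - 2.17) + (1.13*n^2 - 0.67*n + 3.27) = -4.49*n^2 + 5.86*n + 1.1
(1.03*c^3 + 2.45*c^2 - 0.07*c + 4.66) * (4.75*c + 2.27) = 4.8925*c^4 + 13.9756*c^3 + 5.229*c^2 + 21.9761*c + 10.5782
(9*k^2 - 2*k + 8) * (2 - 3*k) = -27*k^3 + 24*k^2 - 28*k + 16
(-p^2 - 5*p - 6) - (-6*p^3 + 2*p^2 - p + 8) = 6*p^3 - 3*p^2 - 4*p - 14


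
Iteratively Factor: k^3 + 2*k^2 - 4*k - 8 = (k + 2)*(k^2 - 4) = (k + 2)^2*(k - 2)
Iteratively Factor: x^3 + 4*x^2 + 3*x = (x)*(x^2 + 4*x + 3) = x*(x + 1)*(x + 3)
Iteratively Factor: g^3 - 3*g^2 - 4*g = (g)*(g^2 - 3*g - 4) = g*(g - 4)*(g + 1)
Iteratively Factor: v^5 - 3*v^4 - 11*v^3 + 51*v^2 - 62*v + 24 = (v - 3)*(v^4 - 11*v^2 + 18*v - 8) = (v - 3)*(v - 1)*(v^3 + v^2 - 10*v + 8) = (v - 3)*(v - 1)^2*(v^2 + 2*v - 8) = (v - 3)*(v - 1)^2*(v + 4)*(v - 2)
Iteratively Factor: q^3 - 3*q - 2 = (q + 1)*(q^2 - q - 2) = (q + 1)^2*(q - 2)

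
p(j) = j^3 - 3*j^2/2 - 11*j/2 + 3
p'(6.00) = 84.50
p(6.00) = 132.00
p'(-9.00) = 264.50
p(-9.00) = -798.00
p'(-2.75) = 25.44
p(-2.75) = -14.02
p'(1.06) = -5.31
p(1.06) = -3.32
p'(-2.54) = 21.47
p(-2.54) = -9.09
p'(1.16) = -4.94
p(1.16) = -3.84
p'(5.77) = 77.07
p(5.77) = 113.43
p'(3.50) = 20.75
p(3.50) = 8.25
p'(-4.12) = 57.78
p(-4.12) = -69.74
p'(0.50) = -6.25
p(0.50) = 0.00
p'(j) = 3*j^2 - 3*j - 11/2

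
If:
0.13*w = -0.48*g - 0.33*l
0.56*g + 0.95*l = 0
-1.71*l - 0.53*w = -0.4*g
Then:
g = 0.00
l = 0.00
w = 0.00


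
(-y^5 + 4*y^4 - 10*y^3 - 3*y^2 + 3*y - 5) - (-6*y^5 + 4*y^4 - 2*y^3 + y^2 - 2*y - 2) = 5*y^5 - 8*y^3 - 4*y^2 + 5*y - 3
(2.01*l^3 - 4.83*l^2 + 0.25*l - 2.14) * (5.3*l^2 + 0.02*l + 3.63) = 10.653*l^5 - 25.5588*l^4 + 8.5247*l^3 - 28.8699*l^2 + 0.8647*l - 7.7682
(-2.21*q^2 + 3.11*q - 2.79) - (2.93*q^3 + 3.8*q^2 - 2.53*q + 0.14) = -2.93*q^3 - 6.01*q^2 + 5.64*q - 2.93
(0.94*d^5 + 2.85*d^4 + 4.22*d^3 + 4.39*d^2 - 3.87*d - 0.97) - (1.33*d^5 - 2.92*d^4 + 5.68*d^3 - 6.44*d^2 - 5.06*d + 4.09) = -0.39*d^5 + 5.77*d^4 - 1.46*d^3 + 10.83*d^2 + 1.19*d - 5.06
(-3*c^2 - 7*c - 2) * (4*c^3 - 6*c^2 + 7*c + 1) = -12*c^5 - 10*c^4 + 13*c^3 - 40*c^2 - 21*c - 2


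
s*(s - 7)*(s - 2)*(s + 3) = s^4 - 6*s^3 - 13*s^2 + 42*s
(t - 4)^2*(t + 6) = t^3 - 2*t^2 - 32*t + 96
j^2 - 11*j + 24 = (j - 8)*(j - 3)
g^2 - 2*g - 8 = (g - 4)*(g + 2)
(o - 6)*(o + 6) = o^2 - 36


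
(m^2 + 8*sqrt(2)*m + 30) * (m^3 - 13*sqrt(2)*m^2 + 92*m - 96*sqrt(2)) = m^5 - 5*sqrt(2)*m^4 - 86*m^3 + 250*sqrt(2)*m^2 + 1224*m - 2880*sqrt(2)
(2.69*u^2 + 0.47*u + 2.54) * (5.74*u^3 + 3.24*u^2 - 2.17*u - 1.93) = 15.4406*u^5 + 11.4134*u^4 + 10.2651*u^3 + 2.018*u^2 - 6.4189*u - 4.9022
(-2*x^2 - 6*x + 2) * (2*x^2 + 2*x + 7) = -4*x^4 - 16*x^3 - 22*x^2 - 38*x + 14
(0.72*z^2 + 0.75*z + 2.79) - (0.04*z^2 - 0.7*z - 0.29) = 0.68*z^2 + 1.45*z + 3.08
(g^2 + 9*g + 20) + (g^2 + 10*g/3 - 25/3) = 2*g^2 + 37*g/3 + 35/3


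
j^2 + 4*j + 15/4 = (j + 3/2)*(j + 5/2)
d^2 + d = d*(d + 1)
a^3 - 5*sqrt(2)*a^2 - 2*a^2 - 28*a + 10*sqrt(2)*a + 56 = (a - 2)*(a - 7*sqrt(2))*(a + 2*sqrt(2))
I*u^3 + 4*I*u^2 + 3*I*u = u*(u + 3)*(I*u + I)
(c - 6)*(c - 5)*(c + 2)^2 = c^4 - 7*c^3 - 10*c^2 + 76*c + 120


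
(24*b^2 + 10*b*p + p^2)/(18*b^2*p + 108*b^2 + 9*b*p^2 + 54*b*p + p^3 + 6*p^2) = (4*b + p)/(3*b*p + 18*b + p^2 + 6*p)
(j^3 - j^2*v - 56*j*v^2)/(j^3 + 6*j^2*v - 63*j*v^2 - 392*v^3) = j/(j + 7*v)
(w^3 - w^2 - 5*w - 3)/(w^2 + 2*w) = (w^3 - w^2 - 5*w - 3)/(w*(w + 2))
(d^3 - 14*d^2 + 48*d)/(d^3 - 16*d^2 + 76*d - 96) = d/(d - 2)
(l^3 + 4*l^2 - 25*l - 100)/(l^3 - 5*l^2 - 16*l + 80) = (l + 5)/(l - 4)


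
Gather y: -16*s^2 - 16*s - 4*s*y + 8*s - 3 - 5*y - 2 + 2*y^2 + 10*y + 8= -16*s^2 - 8*s + 2*y^2 + y*(5 - 4*s) + 3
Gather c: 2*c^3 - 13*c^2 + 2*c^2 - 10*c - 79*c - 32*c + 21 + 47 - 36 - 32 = 2*c^3 - 11*c^2 - 121*c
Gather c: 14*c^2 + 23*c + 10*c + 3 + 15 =14*c^2 + 33*c + 18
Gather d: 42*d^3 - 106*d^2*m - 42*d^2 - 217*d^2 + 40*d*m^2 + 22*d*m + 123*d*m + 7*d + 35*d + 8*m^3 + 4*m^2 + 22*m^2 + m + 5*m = 42*d^3 + d^2*(-106*m - 259) + d*(40*m^2 + 145*m + 42) + 8*m^3 + 26*m^2 + 6*m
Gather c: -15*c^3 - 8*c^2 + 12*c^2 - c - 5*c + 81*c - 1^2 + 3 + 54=-15*c^3 + 4*c^2 + 75*c + 56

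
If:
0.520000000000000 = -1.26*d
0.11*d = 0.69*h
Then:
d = -0.41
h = -0.07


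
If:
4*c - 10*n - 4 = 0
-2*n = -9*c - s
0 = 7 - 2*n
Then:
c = 39/4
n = 7/2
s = -323/4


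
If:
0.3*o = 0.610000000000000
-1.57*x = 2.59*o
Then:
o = 2.03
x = -3.35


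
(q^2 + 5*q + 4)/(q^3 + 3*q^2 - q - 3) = (q + 4)/(q^2 + 2*q - 3)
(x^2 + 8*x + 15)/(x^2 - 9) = (x + 5)/(x - 3)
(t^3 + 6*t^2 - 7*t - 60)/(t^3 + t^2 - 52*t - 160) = (t - 3)/(t - 8)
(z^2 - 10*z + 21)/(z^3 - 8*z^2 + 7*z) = (z - 3)/(z*(z - 1))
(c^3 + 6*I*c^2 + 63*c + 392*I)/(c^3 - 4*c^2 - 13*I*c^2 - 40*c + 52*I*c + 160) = (c^2 + 14*I*c - 49)/(c^2 - c*(4 + 5*I) + 20*I)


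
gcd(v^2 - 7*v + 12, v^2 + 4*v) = 1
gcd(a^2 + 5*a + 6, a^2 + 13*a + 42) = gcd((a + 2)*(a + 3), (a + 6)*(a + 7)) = 1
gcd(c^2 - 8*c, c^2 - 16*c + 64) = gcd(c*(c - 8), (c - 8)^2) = c - 8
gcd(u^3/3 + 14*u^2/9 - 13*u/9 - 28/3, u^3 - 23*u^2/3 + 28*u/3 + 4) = 1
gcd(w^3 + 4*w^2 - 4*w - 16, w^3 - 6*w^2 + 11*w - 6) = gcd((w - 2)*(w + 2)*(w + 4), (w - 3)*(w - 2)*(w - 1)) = w - 2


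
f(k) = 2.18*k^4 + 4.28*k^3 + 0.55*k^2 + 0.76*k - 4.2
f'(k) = 8.72*k^3 + 12.84*k^2 + 1.1*k + 0.76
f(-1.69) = -6.79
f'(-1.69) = -6.52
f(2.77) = 221.44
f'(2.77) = 287.66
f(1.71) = 38.75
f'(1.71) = 83.79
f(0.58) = -2.49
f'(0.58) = 7.42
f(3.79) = 689.38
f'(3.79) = 664.08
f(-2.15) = 0.75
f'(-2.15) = -28.91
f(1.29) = 12.92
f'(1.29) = 42.27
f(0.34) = -3.68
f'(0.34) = 2.96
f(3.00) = 295.17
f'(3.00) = 355.06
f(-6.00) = 1911.84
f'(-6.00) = -1427.12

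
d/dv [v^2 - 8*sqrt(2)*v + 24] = 2*v - 8*sqrt(2)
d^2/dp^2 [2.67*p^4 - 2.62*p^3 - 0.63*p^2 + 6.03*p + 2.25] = 32.04*p^2 - 15.72*p - 1.26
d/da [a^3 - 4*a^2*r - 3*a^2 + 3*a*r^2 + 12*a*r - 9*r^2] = 3*a^2 - 8*a*r - 6*a + 3*r^2 + 12*r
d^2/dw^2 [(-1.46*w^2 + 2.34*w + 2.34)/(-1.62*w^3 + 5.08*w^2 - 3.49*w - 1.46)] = (7.663248*w^6 - 36.846576*w^5 - 7.67685600000004*w^4 + 217.226632*w^3 - 310.315224*w^2 + 177.993504*w - 61.642748)/(4.251528*w^9 - 39.995856*w^8 + 152.896572*w^7 - 291.929464*w^6 + 257.296998*w^5 - 23.065404*w^4 - 102.439667*w^3 + 20.863254*w^2 + 22.317852*w + 3.112136)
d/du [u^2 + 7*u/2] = 2*u + 7/2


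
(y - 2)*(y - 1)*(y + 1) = y^3 - 2*y^2 - y + 2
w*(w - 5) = w^2 - 5*w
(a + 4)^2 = a^2 + 8*a + 16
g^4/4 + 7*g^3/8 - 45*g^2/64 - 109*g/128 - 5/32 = (g/4 + 1)*(g - 5/4)*(g + 1/4)*(g + 1/2)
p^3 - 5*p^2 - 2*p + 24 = (p - 4)*(p - 3)*(p + 2)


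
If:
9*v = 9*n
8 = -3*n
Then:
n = -8/3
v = -8/3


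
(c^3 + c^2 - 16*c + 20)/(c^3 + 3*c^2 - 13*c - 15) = (c^2 - 4*c + 4)/(c^2 - 2*c - 3)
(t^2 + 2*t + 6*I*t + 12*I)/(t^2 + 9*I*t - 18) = (t + 2)/(t + 3*I)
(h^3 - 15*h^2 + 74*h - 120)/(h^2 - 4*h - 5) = (h^2 - 10*h + 24)/(h + 1)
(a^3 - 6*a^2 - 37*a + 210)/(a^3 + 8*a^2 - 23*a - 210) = (a - 7)/(a + 7)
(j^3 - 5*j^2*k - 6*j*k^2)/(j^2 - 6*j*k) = j + k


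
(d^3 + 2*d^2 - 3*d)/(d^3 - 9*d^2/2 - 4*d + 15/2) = 2*d*(d + 3)/(2*d^2 - 7*d - 15)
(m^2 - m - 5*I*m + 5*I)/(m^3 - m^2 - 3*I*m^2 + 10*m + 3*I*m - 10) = 1/(m + 2*I)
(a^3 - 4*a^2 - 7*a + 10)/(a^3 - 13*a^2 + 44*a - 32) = (a^2 - 3*a - 10)/(a^2 - 12*a + 32)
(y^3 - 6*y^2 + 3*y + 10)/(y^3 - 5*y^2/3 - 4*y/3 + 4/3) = 3*(y - 5)/(3*y - 2)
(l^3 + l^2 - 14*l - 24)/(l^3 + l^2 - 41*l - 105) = (l^2 - 2*l - 8)/(l^2 - 2*l - 35)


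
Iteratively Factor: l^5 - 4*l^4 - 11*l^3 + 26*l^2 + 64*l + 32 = (l + 2)*(l^4 - 6*l^3 + l^2 + 24*l + 16) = (l - 4)*(l + 2)*(l^3 - 2*l^2 - 7*l - 4) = (l - 4)*(l + 1)*(l + 2)*(l^2 - 3*l - 4) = (l - 4)*(l + 1)^2*(l + 2)*(l - 4)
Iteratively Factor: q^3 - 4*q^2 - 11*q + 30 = (q + 3)*(q^2 - 7*q + 10) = (q - 2)*(q + 3)*(q - 5)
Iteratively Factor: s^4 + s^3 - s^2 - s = (s + 1)*(s^3 - s) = (s - 1)*(s + 1)*(s^2 + s) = (s - 1)*(s + 1)^2*(s)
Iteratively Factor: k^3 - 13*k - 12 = (k - 4)*(k^2 + 4*k + 3) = (k - 4)*(k + 1)*(k + 3)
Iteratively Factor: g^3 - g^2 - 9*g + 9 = (g - 1)*(g^2 - 9) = (g - 3)*(g - 1)*(g + 3)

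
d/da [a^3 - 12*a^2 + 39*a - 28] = 3*a^2 - 24*a + 39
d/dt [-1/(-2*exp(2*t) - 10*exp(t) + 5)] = (-4*exp(t) - 10)*exp(t)/(2*exp(2*t) + 10*exp(t) - 5)^2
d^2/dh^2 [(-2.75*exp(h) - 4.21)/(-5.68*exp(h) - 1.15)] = (5.6843418860808e-14*exp(2*h) + 117.861704*exp(h) - 23.862845)*exp(h)/(183.250432*exp(3*h) + 111.30528*exp(2*h) + 22.5354*exp(h) + 1.520875)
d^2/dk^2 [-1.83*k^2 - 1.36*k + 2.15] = -3.66000000000000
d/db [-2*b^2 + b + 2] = 1 - 4*b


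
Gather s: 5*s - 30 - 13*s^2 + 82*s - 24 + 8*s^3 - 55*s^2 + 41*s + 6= 8*s^3 - 68*s^2 + 128*s - 48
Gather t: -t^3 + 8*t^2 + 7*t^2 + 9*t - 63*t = -t^3 + 15*t^2 - 54*t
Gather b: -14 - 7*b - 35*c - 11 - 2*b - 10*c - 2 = -9*b - 45*c - 27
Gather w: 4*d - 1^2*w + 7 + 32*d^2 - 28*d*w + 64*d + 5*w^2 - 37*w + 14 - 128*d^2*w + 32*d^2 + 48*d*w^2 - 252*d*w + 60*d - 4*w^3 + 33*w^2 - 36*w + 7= 64*d^2 + 128*d - 4*w^3 + w^2*(48*d + 38) + w*(-128*d^2 - 280*d - 74) + 28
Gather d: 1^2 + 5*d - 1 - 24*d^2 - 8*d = -24*d^2 - 3*d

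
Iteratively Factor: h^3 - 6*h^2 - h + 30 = (h - 3)*(h^2 - 3*h - 10) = (h - 5)*(h - 3)*(h + 2)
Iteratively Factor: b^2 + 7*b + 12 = (b + 3)*(b + 4)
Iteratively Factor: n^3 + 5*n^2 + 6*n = (n + 2)*(n^2 + 3*n) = n*(n + 2)*(n + 3)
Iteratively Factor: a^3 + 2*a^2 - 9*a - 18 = (a + 2)*(a^2 - 9) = (a + 2)*(a + 3)*(a - 3)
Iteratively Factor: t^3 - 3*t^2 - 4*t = (t)*(t^2 - 3*t - 4) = t*(t + 1)*(t - 4)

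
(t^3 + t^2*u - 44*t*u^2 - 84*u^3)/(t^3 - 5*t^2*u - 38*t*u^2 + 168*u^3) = (t + 2*u)/(t - 4*u)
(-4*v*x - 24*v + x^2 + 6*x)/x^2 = -4*v/x - 24*v/x^2 + 1 + 6/x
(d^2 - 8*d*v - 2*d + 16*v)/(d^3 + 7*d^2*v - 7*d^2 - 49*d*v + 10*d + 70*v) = (d - 8*v)/(d^2 + 7*d*v - 5*d - 35*v)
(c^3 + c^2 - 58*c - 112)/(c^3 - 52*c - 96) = (c + 7)/(c + 6)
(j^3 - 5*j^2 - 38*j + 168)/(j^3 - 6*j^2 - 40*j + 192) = (j - 7)/(j - 8)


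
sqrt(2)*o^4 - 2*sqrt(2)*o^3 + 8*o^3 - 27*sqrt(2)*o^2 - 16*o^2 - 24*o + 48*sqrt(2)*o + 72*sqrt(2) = (o - 3)*(o - 2*sqrt(2))*(o + 6*sqrt(2))*(sqrt(2)*o + sqrt(2))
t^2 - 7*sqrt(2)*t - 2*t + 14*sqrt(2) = (t - 2)*(t - 7*sqrt(2))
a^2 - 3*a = a*(a - 3)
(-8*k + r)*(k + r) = -8*k^2 - 7*k*r + r^2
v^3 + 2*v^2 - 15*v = v*(v - 3)*(v + 5)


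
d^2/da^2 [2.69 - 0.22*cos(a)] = 0.22*cos(a)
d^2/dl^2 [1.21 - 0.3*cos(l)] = 0.3*cos(l)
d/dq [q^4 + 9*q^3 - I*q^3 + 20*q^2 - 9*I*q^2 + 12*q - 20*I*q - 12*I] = 4*q^3 + q^2*(27 - 3*I) + q*(40 - 18*I) + 12 - 20*I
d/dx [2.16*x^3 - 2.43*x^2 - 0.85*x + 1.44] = 6.48*x^2 - 4.86*x - 0.85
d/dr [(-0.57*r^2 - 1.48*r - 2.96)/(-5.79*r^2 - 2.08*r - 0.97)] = (-7.3836*r^2 - 33.171*r - 4.7212)/(33.5241*r^4 + 24.0864*r^3 + 15.559*r^2 + 4.0352*r + 0.9409)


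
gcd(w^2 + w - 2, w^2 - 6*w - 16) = w + 2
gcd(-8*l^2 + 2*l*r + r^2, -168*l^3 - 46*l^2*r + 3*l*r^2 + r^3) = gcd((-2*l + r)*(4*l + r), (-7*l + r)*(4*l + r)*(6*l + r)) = 4*l + r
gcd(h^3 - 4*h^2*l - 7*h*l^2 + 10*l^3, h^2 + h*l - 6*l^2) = 1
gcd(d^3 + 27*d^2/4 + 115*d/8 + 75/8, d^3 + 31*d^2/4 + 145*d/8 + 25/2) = d^2 + 15*d/4 + 25/8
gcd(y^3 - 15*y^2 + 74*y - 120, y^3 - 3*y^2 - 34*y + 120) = y^2 - 9*y + 20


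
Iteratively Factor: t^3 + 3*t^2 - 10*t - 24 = (t + 4)*(t^2 - t - 6) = (t - 3)*(t + 4)*(t + 2)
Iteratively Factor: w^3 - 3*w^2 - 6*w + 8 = (w - 1)*(w^2 - 2*w - 8) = (w - 1)*(w + 2)*(w - 4)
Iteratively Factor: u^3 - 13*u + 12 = (u - 3)*(u^2 + 3*u - 4) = (u - 3)*(u - 1)*(u + 4)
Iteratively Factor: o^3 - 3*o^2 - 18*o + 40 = (o + 4)*(o^2 - 7*o + 10) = (o - 5)*(o + 4)*(o - 2)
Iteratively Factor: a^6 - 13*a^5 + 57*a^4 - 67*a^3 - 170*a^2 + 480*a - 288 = (a - 3)*(a^5 - 10*a^4 + 27*a^3 + 14*a^2 - 128*a + 96) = (a - 4)*(a - 3)*(a^4 - 6*a^3 + 3*a^2 + 26*a - 24) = (a - 4)*(a - 3)^2*(a^3 - 3*a^2 - 6*a + 8) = (a - 4)^2*(a - 3)^2*(a^2 + a - 2) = (a - 4)^2*(a - 3)^2*(a + 2)*(a - 1)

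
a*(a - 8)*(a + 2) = a^3 - 6*a^2 - 16*a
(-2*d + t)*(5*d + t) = -10*d^2 + 3*d*t + t^2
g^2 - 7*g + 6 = (g - 6)*(g - 1)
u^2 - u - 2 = (u - 2)*(u + 1)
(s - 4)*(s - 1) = s^2 - 5*s + 4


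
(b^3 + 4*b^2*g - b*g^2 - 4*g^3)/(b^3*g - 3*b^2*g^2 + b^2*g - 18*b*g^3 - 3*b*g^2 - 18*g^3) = (-b^3 - 4*b^2*g + b*g^2 + 4*g^3)/(g*(-b^3 + 3*b^2*g - b^2 + 18*b*g^2 + 3*b*g + 18*g^2))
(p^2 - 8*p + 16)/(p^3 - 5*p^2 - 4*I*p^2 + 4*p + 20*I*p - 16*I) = (p - 4)/(p^2 - p*(1 + 4*I) + 4*I)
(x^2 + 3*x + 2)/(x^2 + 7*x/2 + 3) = 2*(x + 1)/(2*x + 3)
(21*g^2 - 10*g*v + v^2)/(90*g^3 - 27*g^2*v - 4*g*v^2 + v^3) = (-7*g + v)/(-30*g^2 - g*v + v^2)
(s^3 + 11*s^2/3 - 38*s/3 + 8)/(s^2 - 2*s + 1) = (s^2 + 14*s/3 - 8)/(s - 1)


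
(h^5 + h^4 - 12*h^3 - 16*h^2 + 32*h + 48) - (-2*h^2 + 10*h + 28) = h^5 + h^4 - 12*h^3 - 14*h^2 + 22*h + 20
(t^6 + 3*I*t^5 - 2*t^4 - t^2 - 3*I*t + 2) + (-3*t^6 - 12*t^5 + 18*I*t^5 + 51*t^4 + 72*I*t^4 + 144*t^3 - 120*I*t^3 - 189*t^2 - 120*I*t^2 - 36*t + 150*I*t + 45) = -2*t^6 - 12*t^5 + 21*I*t^5 + 49*t^4 + 72*I*t^4 + 144*t^3 - 120*I*t^3 - 190*t^2 - 120*I*t^2 - 36*t + 147*I*t + 47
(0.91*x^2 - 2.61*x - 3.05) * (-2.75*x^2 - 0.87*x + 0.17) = -2.5025*x^4 + 6.3858*x^3 + 10.8129*x^2 + 2.2098*x - 0.5185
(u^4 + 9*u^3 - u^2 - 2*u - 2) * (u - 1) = u^5 + 8*u^4 - 10*u^3 - u^2 + 2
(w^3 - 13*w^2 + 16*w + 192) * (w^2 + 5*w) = w^5 - 8*w^4 - 49*w^3 + 272*w^2 + 960*w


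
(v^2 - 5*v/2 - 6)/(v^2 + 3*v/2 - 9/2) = (2*v^2 - 5*v - 12)/(2*v^2 + 3*v - 9)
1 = 1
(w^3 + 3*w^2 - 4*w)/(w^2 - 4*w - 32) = w*(w - 1)/(w - 8)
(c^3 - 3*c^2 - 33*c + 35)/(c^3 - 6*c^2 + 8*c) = (c^3 - 3*c^2 - 33*c + 35)/(c*(c^2 - 6*c + 8))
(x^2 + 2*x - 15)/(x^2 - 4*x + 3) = (x + 5)/(x - 1)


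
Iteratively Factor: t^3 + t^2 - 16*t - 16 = (t + 4)*(t^2 - 3*t - 4) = (t - 4)*(t + 4)*(t + 1)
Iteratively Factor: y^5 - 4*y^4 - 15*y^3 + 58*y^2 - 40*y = (y + 4)*(y^4 - 8*y^3 + 17*y^2 - 10*y) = y*(y + 4)*(y^3 - 8*y^2 + 17*y - 10) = y*(y - 2)*(y + 4)*(y^2 - 6*y + 5) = y*(y - 5)*(y - 2)*(y + 4)*(y - 1)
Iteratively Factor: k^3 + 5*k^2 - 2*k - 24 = (k + 3)*(k^2 + 2*k - 8) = (k - 2)*(k + 3)*(k + 4)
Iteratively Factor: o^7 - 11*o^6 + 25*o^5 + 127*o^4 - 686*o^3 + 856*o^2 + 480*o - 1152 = (o - 3)*(o^6 - 8*o^5 + o^4 + 130*o^3 - 296*o^2 - 32*o + 384) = (o - 3)*(o + 4)*(o^5 - 12*o^4 + 49*o^3 - 66*o^2 - 32*o + 96) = (o - 3)*(o + 1)*(o + 4)*(o^4 - 13*o^3 + 62*o^2 - 128*o + 96) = (o - 3)^2*(o + 1)*(o + 4)*(o^3 - 10*o^2 + 32*o - 32) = (o - 4)*(o - 3)^2*(o + 1)*(o + 4)*(o^2 - 6*o + 8) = (o - 4)^2*(o - 3)^2*(o + 1)*(o + 4)*(o - 2)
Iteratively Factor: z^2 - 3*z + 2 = (z - 1)*(z - 2)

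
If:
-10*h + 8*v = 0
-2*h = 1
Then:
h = -1/2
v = -5/8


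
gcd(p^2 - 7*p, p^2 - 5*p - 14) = p - 7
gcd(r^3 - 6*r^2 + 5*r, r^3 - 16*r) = r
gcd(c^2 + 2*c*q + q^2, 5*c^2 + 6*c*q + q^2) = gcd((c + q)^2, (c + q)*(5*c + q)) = c + q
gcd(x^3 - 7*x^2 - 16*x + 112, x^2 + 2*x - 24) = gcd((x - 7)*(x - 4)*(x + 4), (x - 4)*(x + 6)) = x - 4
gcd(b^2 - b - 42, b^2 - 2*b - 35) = b - 7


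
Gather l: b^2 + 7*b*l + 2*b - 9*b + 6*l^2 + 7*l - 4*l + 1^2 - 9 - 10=b^2 - 7*b + 6*l^2 + l*(7*b + 3) - 18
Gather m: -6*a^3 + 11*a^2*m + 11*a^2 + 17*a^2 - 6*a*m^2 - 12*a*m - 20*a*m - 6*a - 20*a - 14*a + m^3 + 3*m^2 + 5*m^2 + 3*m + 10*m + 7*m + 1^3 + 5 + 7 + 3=-6*a^3 + 28*a^2 - 40*a + m^3 + m^2*(8 - 6*a) + m*(11*a^2 - 32*a + 20) + 16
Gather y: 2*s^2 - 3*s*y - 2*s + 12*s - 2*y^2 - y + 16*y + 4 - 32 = 2*s^2 + 10*s - 2*y^2 + y*(15 - 3*s) - 28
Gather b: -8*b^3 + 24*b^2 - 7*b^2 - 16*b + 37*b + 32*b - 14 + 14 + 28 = -8*b^3 + 17*b^2 + 53*b + 28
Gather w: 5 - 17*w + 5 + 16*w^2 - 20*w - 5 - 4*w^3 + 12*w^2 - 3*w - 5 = -4*w^3 + 28*w^2 - 40*w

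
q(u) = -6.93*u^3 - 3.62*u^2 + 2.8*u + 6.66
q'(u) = -20.79*u^2 - 7.24*u + 2.8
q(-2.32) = 67.22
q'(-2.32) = -92.30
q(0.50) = 6.29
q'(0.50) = -6.02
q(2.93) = -190.53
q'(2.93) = -196.89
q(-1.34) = 13.08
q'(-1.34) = -24.83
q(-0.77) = 5.52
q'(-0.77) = -3.95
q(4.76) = -809.43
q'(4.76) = -502.71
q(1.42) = -16.51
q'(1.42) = -49.40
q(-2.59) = 95.53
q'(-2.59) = -117.91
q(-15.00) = 22538.91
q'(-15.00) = -4566.35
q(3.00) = -204.63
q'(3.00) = -206.03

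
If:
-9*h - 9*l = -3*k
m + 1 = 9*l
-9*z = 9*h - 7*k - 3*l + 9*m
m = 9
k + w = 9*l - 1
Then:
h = 3*z/4 + 163/36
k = 9*z/4 + 203/12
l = 10/9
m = 9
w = -9*z/4 - 95/12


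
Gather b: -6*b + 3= 3 - 6*b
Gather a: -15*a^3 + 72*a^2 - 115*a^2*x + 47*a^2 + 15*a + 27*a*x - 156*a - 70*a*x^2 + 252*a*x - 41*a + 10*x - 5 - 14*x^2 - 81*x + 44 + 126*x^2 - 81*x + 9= -15*a^3 + a^2*(119 - 115*x) + a*(-70*x^2 + 279*x - 182) + 112*x^2 - 152*x + 48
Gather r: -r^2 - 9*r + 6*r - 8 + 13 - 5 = -r^2 - 3*r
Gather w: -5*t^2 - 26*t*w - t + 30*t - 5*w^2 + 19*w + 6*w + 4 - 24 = -5*t^2 + 29*t - 5*w^2 + w*(25 - 26*t) - 20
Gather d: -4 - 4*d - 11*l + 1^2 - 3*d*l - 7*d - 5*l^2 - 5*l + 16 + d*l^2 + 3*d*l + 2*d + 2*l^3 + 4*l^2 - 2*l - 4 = d*(l^2 - 9) + 2*l^3 - l^2 - 18*l + 9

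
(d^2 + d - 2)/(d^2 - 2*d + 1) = (d + 2)/(d - 1)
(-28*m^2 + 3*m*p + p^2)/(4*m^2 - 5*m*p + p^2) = (7*m + p)/(-m + p)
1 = 1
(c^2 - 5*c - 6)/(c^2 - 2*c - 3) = (c - 6)/(c - 3)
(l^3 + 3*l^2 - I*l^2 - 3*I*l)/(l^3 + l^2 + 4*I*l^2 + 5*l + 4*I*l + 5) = l*(l + 3)/(l^2 + l*(1 + 5*I) + 5*I)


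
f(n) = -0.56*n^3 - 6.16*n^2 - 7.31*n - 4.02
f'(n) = -1.68*n^2 - 12.32*n - 7.31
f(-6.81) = -63.06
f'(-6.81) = -1.32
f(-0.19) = -2.85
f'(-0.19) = -5.03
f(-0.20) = -2.80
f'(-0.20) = -4.91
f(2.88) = -89.54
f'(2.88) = -56.73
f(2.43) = -66.19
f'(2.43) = -47.17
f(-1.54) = -5.33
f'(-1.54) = 7.68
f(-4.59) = -46.09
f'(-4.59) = 13.84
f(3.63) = -138.51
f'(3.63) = -74.17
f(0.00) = -4.02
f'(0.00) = -7.31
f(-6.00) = -60.96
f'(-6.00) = 6.13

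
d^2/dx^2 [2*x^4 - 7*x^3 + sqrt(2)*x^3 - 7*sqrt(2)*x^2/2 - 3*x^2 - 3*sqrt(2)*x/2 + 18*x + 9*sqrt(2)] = 24*x^2 - 42*x + 6*sqrt(2)*x - 7*sqrt(2) - 6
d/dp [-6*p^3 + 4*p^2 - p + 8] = -18*p^2 + 8*p - 1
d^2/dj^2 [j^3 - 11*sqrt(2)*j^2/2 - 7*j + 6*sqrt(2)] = 6*j - 11*sqrt(2)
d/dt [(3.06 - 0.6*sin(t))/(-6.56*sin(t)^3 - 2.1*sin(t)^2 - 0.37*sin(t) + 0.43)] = (-7.872*sin(t)^3 + 58.9608*sin(t)^2 + 12.852*sin(t) + 0.8742)*cos(t)/(43.0336*sin(t)^6 + 27.552*sin(t)^5 + 9.2644*sin(t)^4 - 4.0876*sin(t)^3 - 1.6691*sin(t)^2 - 0.3182*sin(t) + 0.1849)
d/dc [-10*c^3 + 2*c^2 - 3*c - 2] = -30*c^2 + 4*c - 3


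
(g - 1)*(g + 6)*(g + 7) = g^3 + 12*g^2 + 29*g - 42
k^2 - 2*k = k*(k - 2)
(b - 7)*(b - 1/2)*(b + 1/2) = b^3 - 7*b^2 - b/4 + 7/4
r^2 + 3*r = r*(r + 3)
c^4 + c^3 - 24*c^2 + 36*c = c*(c - 3)*(c - 2)*(c + 6)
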